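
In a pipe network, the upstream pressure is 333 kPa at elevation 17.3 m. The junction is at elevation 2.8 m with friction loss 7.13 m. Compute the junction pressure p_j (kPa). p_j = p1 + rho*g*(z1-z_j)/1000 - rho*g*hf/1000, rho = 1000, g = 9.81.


Junction pressure: p_j = p1 + rho*g*(z1 - z_j)/1000 - rho*g*hf/1000.
Elevation term = 1000*9.81*(17.3 - 2.8)/1000 = 142.245 kPa.
Friction term = 1000*9.81*7.13/1000 = 69.945 kPa.
p_j = 333 + 142.245 - 69.945 = 405.3 kPa.

405.3


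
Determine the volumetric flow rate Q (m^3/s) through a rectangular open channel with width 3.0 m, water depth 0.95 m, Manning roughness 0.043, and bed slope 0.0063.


For a rectangular channel, the cross-sectional area A = b * y = 3.0 * 0.95 = 2.85 m^2.
The wetted perimeter P = b + 2y = 3.0 + 2*0.95 = 4.9 m.
Hydraulic radius R = A/P = 2.85/4.9 = 0.5816 m.
Velocity V = (1/n)*R^(2/3)*S^(1/2) = (1/0.043)*0.5816^(2/3)*0.0063^(1/2) = 1.2862 m/s.
Discharge Q = A * V = 2.85 * 1.2862 = 3.666 m^3/s.

3.666


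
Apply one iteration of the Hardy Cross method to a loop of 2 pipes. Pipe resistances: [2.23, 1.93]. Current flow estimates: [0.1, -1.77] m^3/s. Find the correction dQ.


Numerator terms (r*Q*|Q|): 2.23*0.1*|0.1| = 0.0223; 1.93*-1.77*|-1.77| = -6.0465.
Sum of numerator = -6.0242.
Denominator terms (r*|Q|): 2.23*|0.1| = 0.223; 1.93*|-1.77| = 3.4161.
2 * sum of denominator = 2 * 3.6391 = 7.2782.
dQ = --6.0242 / 7.2782 = 0.8277 m^3/s.

0.8277


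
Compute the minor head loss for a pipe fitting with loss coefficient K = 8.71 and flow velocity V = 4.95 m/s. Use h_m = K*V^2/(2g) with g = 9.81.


Minor loss formula: h_m = K * V^2/(2g).
V^2 = 4.95^2 = 24.5025.
V^2/(2g) = 24.5025 / 19.62 = 1.2489 m.
h_m = 8.71 * 1.2489 = 10.8775 m.

10.8775


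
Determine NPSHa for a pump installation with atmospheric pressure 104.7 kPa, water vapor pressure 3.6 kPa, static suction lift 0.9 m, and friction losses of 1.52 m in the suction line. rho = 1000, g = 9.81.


NPSHa = p_atm/(rho*g) - z_s - hf_s - p_vap/(rho*g).
p_atm/(rho*g) = 104.7*1000 / (1000*9.81) = 10.673 m.
p_vap/(rho*g) = 3.6*1000 / (1000*9.81) = 0.367 m.
NPSHa = 10.673 - 0.9 - 1.52 - 0.367
      = 7.89 m.

7.89


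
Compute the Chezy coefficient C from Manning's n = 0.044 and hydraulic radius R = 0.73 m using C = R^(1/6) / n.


The Chezy coefficient relates to Manning's n through C = R^(1/6) / n.
R^(1/6) = 0.73^(1/6) = 0.9489.
C = 0.9489 / 0.044 = 21.57 m^(1/2)/s.

21.57


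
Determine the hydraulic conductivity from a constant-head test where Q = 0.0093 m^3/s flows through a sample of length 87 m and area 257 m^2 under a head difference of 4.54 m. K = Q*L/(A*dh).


From K = Q*L / (A*dh):
Numerator: Q*L = 0.0093 * 87 = 0.8091.
Denominator: A*dh = 257 * 4.54 = 1166.78.
K = 0.8091 / 1166.78 = 0.000693 m/s.

0.000693


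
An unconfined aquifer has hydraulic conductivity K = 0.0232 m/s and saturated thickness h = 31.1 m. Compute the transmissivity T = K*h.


Transmissivity is defined as T = K * h.
T = 0.0232 * 31.1
  = 0.7215 m^2/s.

0.7215


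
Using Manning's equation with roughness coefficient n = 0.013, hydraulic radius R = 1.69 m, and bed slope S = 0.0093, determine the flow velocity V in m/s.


Manning's equation gives V = (1/n) * R^(2/3) * S^(1/2).
First, compute R^(2/3) = 1.69^(2/3) = 1.4188.
Next, S^(1/2) = 0.0093^(1/2) = 0.096437.
Then 1/n = 1/0.013 = 76.92.
V = 76.92 * 1.4188 * 0.096437 = 10.525 m/s.

10.525


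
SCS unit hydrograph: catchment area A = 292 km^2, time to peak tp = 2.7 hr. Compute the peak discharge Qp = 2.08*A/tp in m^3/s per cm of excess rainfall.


SCS formula: Qp = 2.08 * A / tp.
Qp = 2.08 * 292 / 2.7
   = 607.36 / 2.7
   = 224.95 m^3/s per cm.

224.95


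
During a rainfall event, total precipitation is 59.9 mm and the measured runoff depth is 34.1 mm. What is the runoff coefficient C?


The runoff coefficient C = runoff depth / rainfall depth.
C = 34.1 / 59.9
  = 0.5693.

0.5693


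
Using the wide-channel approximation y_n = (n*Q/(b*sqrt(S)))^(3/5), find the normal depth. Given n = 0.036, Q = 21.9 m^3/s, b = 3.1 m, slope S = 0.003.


We use the wide-channel approximation y_n = (n*Q/(b*sqrt(S)))^(3/5).
sqrt(S) = sqrt(0.003) = 0.054772.
Numerator: n*Q = 0.036 * 21.9 = 0.7884.
Denominator: b*sqrt(S) = 3.1 * 0.054772 = 0.169793.
arg = 4.6433.
y_n = 4.6433^(3/5) = 2.5124 m.

2.5124


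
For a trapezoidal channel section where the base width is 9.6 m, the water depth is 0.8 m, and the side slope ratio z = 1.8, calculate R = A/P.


For a trapezoidal section with side slope z:
A = (b + z*y)*y = (9.6 + 1.8*0.8)*0.8 = 8.832 m^2.
P = b + 2*y*sqrt(1 + z^2) = 9.6 + 2*0.8*sqrt(1 + 1.8^2) = 12.895 m.
R = A/P = 8.832 / 12.895 = 0.6849 m.

0.6849


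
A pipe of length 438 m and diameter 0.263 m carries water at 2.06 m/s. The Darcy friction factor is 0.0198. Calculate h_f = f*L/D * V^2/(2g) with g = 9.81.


Darcy-Weisbach equation: h_f = f * (L/D) * V^2/(2g).
f * L/D = 0.0198 * 438/0.263 = 32.9749.
V^2/(2g) = 2.06^2 / (2*9.81) = 4.2436 / 19.62 = 0.2163 m.
h_f = 32.9749 * 0.2163 = 7.132 m.

7.132


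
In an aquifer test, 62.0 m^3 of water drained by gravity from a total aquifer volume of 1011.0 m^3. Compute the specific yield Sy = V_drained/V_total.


Specific yield Sy = Volume drained / Total volume.
Sy = 62.0 / 1011.0
   = 0.0613.

0.0613


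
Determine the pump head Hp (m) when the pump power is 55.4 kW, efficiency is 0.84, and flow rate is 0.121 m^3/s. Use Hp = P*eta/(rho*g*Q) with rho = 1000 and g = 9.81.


Pump head formula: Hp = P * eta / (rho * g * Q).
Numerator: P * eta = 55.4 * 1000 * 0.84 = 46536.0 W.
Denominator: rho * g * Q = 1000 * 9.81 * 0.121 = 1187.01.
Hp = 46536.0 / 1187.01 = 39.2 m.

39.2


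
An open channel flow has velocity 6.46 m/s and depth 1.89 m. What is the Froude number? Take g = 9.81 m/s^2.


The Froude number is defined as Fr = V / sqrt(g*y).
g*y = 9.81 * 1.89 = 18.5409.
sqrt(g*y) = sqrt(18.5409) = 4.3059.
Fr = 6.46 / 4.3059 = 1.5003.

1.5003


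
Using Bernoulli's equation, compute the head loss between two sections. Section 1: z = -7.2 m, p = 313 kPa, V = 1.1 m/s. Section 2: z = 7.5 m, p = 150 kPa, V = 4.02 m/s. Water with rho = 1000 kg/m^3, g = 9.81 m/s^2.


Total head at each section: H = z + p/(rho*g) + V^2/(2g).
H1 = -7.2 + 313*1000/(1000*9.81) + 1.1^2/(2*9.81)
   = -7.2 + 31.906 + 0.0617
   = 24.768 m.
H2 = 7.5 + 150*1000/(1000*9.81) + 4.02^2/(2*9.81)
   = 7.5 + 15.291 + 0.8237
   = 23.614 m.
h_L = H1 - H2 = 24.768 - 23.614 = 1.154 m.

1.154


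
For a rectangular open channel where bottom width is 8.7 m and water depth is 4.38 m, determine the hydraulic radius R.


For a rectangular section:
Flow area A = b * y = 8.7 * 4.38 = 38.11 m^2.
Wetted perimeter P = b + 2y = 8.7 + 2*4.38 = 17.46 m.
Hydraulic radius R = A/P = 38.11 / 17.46 = 2.1825 m.

2.1825


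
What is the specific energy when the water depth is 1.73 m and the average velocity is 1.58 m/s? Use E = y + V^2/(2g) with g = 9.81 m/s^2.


Specific energy E = y + V^2/(2g).
Velocity head = V^2/(2g) = 1.58^2 / (2*9.81) = 2.4964 / 19.62 = 0.1272 m.
E = 1.73 + 0.1272 = 1.8572 m.

1.8572


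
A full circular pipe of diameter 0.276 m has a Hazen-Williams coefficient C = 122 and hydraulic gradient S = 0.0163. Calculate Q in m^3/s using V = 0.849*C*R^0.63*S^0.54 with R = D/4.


For a full circular pipe, R = D/4 = 0.276/4 = 0.069 m.
V = 0.849 * 122 * 0.069^0.63 * 0.0163^0.54
  = 0.849 * 122 * 0.185556 * 0.108288
  = 2.0812 m/s.
Pipe area A = pi*D^2/4 = pi*0.276^2/4 = 0.0598 m^2.
Q = A * V = 0.0598 * 2.0812 = 0.1245 m^3/s.

0.1245


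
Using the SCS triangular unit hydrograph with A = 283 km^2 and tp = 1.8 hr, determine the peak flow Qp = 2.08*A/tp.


SCS formula: Qp = 2.08 * A / tp.
Qp = 2.08 * 283 / 1.8
   = 588.64 / 1.8
   = 327.02 m^3/s per cm.

327.02


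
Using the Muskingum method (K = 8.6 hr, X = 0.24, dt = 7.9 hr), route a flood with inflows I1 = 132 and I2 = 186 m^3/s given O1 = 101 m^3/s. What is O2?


Muskingum coefficients:
denom = 2*K*(1-X) + dt = 2*8.6*(1-0.24) + 7.9 = 20.972.
C0 = (dt - 2*K*X)/denom = (7.9 - 2*8.6*0.24)/20.972 = 0.1799.
C1 = (dt + 2*K*X)/denom = (7.9 + 2*8.6*0.24)/20.972 = 0.5735.
C2 = (2*K*(1-X) - dt)/denom = 0.2466.
O2 = C0*I2 + C1*I1 + C2*O1
   = 0.1799*186 + 0.5735*132 + 0.2466*101
   = 134.07 m^3/s.

134.07


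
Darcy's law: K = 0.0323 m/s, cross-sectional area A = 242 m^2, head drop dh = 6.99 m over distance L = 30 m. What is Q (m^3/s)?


Darcy's law: Q = K * A * i, where i = dh/L.
Hydraulic gradient i = 6.99 / 30 = 0.233.
Q = 0.0323 * 242 * 0.233
  = 1.8213 m^3/s.

1.8213


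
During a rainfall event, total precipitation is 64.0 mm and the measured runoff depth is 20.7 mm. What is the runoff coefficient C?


The runoff coefficient C = runoff depth / rainfall depth.
C = 20.7 / 64.0
  = 0.3234.

0.3234


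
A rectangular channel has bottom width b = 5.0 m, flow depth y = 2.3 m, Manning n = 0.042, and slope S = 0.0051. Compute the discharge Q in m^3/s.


For a rectangular channel, the cross-sectional area A = b * y = 5.0 * 2.3 = 11.5 m^2.
The wetted perimeter P = b + 2y = 5.0 + 2*2.3 = 9.6 m.
Hydraulic radius R = A/P = 11.5/9.6 = 1.1979 m.
Velocity V = (1/n)*R^(2/3)*S^(1/2) = (1/0.042)*1.1979^(2/3)*0.0051^(1/2) = 1.9179 m/s.
Discharge Q = A * V = 11.5 * 1.9179 = 22.056 m^3/s.

22.056


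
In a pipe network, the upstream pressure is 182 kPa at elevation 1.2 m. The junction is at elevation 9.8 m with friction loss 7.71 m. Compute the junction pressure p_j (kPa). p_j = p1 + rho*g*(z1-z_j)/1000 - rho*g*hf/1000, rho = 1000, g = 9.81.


Junction pressure: p_j = p1 + rho*g*(z1 - z_j)/1000 - rho*g*hf/1000.
Elevation term = 1000*9.81*(1.2 - 9.8)/1000 = -84.366 kPa.
Friction term = 1000*9.81*7.71/1000 = 75.635 kPa.
p_j = 182 + -84.366 - 75.635 = 22.0 kPa.

22.0


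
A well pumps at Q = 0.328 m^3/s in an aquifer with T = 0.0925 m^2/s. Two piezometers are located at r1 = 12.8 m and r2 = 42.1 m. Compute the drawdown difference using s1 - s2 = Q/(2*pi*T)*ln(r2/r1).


Thiem equation: s1 - s2 = Q/(2*pi*T) * ln(r2/r1).
ln(r2/r1) = ln(42.1/12.8) = 1.1906.
Q/(2*pi*T) = 0.328 / (2*pi*0.0925) = 0.328 / 0.5812 = 0.5644.
s1 - s2 = 0.5644 * 1.1906 = 0.6719 m.

0.6719


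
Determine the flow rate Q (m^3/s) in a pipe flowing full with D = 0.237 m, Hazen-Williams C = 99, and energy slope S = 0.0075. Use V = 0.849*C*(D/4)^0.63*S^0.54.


For a full circular pipe, R = D/4 = 0.237/4 = 0.0592 m.
V = 0.849 * 99 * 0.0592^0.63 * 0.0075^0.54
  = 0.849 * 99 * 0.168575 * 0.071209
  = 1.0089 m/s.
Pipe area A = pi*D^2/4 = pi*0.237^2/4 = 0.0441 m^2.
Q = A * V = 0.0441 * 1.0089 = 0.0445 m^3/s.

0.0445


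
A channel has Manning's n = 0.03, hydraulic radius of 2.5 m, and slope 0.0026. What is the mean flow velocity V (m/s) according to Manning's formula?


Manning's equation gives V = (1/n) * R^(2/3) * S^(1/2).
First, compute R^(2/3) = 2.5^(2/3) = 1.842.
Next, S^(1/2) = 0.0026^(1/2) = 0.05099.
Then 1/n = 1/0.03 = 33.33.
V = 33.33 * 1.842 * 0.05099 = 3.1308 m/s.

3.1308


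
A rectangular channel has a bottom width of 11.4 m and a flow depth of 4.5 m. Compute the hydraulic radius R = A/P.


For a rectangular section:
Flow area A = b * y = 11.4 * 4.5 = 51.3 m^2.
Wetted perimeter P = b + 2y = 11.4 + 2*4.5 = 20.4 m.
Hydraulic radius R = A/P = 51.3 / 20.4 = 2.5147 m.

2.5147


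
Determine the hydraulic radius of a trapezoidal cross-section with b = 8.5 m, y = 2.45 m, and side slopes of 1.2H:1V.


For a trapezoidal section with side slope z:
A = (b + z*y)*y = (8.5 + 1.2*2.45)*2.45 = 28.028 m^2.
P = b + 2*y*sqrt(1 + z^2) = 8.5 + 2*2.45*sqrt(1 + 1.2^2) = 16.154 m.
R = A/P = 28.028 / 16.154 = 1.735 m.

1.735


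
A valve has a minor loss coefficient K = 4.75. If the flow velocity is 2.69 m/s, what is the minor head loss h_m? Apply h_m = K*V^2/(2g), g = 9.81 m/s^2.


Minor loss formula: h_m = K * V^2/(2g).
V^2 = 2.69^2 = 7.2361.
V^2/(2g) = 7.2361 / 19.62 = 0.3688 m.
h_m = 4.75 * 0.3688 = 1.7519 m.

1.7519


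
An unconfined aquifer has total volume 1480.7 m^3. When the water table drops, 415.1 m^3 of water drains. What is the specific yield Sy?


Specific yield Sy = Volume drained / Total volume.
Sy = 415.1 / 1480.7
   = 0.2803.

0.2803


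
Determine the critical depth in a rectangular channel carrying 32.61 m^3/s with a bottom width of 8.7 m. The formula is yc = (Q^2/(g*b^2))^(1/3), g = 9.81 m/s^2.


Using yc = (Q^2 / (g * b^2))^(1/3):
Q^2 = 32.61^2 = 1063.41.
g * b^2 = 9.81 * 8.7^2 = 9.81 * 75.69 = 742.52.
Q^2 / (g*b^2) = 1063.41 / 742.52 = 1.4322.
yc = 1.4322^(1/3) = 1.1272 m.

1.1272


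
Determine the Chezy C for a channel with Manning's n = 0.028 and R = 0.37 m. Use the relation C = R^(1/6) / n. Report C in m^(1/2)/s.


The Chezy coefficient relates to Manning's n through C = R^(1/6) / n.
R^(1/6) = 0.37^(1/6) = 0.847293.
C = 0.847293 / 0.028 = 30.26 m^(1/2)/s.

30.26


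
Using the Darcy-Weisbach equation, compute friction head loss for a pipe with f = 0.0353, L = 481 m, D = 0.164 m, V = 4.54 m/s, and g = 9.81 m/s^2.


Darcy-Weisbach equation: h_f = f * (L/D) * V^2/(2g).
f * L/D = 0.0353 * 481/0.164 = 103.5323.
V^2/(2g) = 4.54^2 / (2*9.81) = 20.6116 / 19.62 = 1.0505 m.
h_f = 103.5323 * 1.0505 = 108.765 m.

108.765


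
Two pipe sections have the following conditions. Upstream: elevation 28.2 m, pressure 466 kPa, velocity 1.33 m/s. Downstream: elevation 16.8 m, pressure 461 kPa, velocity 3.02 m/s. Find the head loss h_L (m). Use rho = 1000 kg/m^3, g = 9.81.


Total head at each section: H = z + p/(rho*g) + V^2/(2g).
H1 = 28.2 + 466*1000/(1000*9.81) + 1.33^2/(2*9.81)
   = 28.2 + 47.503 + 0.0902
   = 75.793 m.
H2 = 16.8 + 461*1000/(1000*9.81) + 3.02^2/(2*9.81)
   = 16.8 + 46.993 + 0.4649
   = 64.258 m.
h_L = H1 - H2 = 75.793 - 64.258 = 11.535 m.

11.535


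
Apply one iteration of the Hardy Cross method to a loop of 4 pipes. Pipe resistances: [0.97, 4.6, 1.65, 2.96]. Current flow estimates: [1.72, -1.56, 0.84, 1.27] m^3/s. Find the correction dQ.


Numerator terms (r*Q*|Q|): 0.97*1.72*|1.72| = 2.8696; 4.6*-1.56*|-1.56| = -11.1946; 1.65*0.84*|0.84| = 1.1642; 2.96*1.27*|1.27| = 4.7742.
Sum of numerator = -2.3865.
Denominator terms (r*|Q|): 0.97*|1.72| = 1.6684; 4.6*|-1.56| = 7.176; 1.65*|0.84| = 1.386; 2.96*|1.27| = 3.7592.
2 * sum of denominator = 2 * 13.9896 = 27.9792.
dQ = --2.3865 / 27.9792 = 0.0853 m^3/s.

0.0853


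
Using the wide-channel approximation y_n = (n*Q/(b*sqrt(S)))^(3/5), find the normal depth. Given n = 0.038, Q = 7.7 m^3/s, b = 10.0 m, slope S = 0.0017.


We use the wide-channel approximation y_n = (n*Q/(b*sqrt(S)))^(3/5).
sqrt(S) = sqrt(0.0017) = 0.041231.
Numerator: n*Q = 0.038 * 7.7 = 0.2926.
Denominator: b*sqrt(S) = 10.0 * 0.041231 = 0.41231.
arg = 0.7097.
y_n = 0.7097^(3/5) = 0.814 m.

0.814


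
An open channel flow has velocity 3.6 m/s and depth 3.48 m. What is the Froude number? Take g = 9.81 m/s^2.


The Froude number is defined as Fr = V / sqrt(g*y).
g*y = 9.81 * 3.48 = 34.1388.
sqrt(g*y) = sqrt(34.1388) = 5.8428.
Fr = 3.6 / 5.8428 = 0.6161.

0.6161


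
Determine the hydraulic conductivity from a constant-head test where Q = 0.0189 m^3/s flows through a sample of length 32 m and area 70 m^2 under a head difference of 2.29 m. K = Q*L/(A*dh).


From K = Q*L / (A*dh):
Numerator: Q*L = 0.0189 * 32 = 0.6048.
Denominator: A*dh = 70 * 2.29 = 160.3.
K = 0.6048 / 160.3 = 0.003773 m/s.

0.003773


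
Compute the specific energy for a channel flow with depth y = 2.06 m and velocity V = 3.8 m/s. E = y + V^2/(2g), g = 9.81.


Specific energy E = y + V^2/(2g).
Velocity head = V^2/(2g) = 3.8^2 / (2*9.81) = 14.44 / 19.62 = 0.736 m.
E = 2.06 + 0.736 = 2.796 m.

2.796


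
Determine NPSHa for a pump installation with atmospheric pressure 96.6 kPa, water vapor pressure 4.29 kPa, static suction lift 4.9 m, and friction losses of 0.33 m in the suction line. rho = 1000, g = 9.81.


NPSHa = p_atm/(rho*g) - z_s - hf_s - p_vap/(rho*g).
p_atm/(rho*g) = 96.6*1000 / (1000*9.81) = 9.847 m.
p_vap/(rho*g) = 4.29*1000 / (1000*9.81) = 0.437 m.
NPSHa = 9.847 - 4.9 - 0.33 - 0.437
      = 4.18 m.

4.18


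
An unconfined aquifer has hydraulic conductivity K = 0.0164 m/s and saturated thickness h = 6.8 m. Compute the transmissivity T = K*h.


Transmissivity is defined as T = K * h.
T = 0.0164 * 6.8
  = 0.1115 m^2/s.

0.1115


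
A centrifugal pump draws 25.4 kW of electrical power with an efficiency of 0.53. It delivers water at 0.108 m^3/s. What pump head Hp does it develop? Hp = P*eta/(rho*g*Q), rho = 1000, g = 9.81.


Pump head formula: Hp = P * eta / (rho * g * Q).
Numerator: P * eta = 25.4 * 1000 * 0.53 = 13462.0 W.
Denominator: rho * g * Q = 1000 * 9.81 * 0.108 = 1059.48.
Hp = 13462.0 / 1059.48 = 12.71 m.

12.71


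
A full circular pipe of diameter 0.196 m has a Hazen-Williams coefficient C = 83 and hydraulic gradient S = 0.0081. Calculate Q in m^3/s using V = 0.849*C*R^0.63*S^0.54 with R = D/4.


For a full circular pipe, R = D/4 = 0.196/4 = 0.049 m.
V = 0.849 * 83 * 0.049^0.63 * 0.0081^0.54
  = 0.849 * 83 * 0.149563 * 0.07423
  = 0.7823 m/s.
Pipe area A = pi*D^2/4 = pi*0.196^2/4 = 0.0302 m^2.
Q = A * V = 0.0302 * 0.7823 = 0.0236 m^3/s.

0.0236


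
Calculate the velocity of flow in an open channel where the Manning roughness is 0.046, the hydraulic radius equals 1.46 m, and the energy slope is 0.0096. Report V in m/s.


Manning's equation gives V = (1/n) * R^(2/3) * S^(1/2).
First, compute R^(2/3) = 1.46^(2/3) = 1.287.
Next, S^(1/2) = 0.0096^(1/2) = 0.09798.
Then 1/n = 1/0.046 = 21.74.
V = 21.74 * 1.287 * 0.09798 = 2.7412 m/s.

2.7412


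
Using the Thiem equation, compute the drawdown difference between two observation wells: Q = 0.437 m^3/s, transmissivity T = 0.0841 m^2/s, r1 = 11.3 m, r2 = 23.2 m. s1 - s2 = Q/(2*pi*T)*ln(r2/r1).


Thiem equation: s1 - s2 = Q/(2*pi*T) * ln(r2/r1).
ln(r2/r1) = ln(23.2/11.3) = 0.7193.
Q/(2*pi*T) = 0.437 / (2*pi*0.0841) = 0.437 / 0.5284 = 0.827.
s1 - s2 = 0.827 * 0.7193 = 0.5949 m.

0.5949


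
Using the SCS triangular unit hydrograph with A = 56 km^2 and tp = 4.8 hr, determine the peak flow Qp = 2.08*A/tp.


SCS formula: Qp = 2.08 * A / tp.
Qp = 2.08 * 56 / 4.8
   = 116.48 / 4.8
   = 24.27 m^3/s per cm.

24.27


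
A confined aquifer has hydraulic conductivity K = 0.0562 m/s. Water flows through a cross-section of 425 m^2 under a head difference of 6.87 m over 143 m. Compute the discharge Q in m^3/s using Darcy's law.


Darcy's law: Q = K * A * i, where i = dh/L.
Hydraulic gradient i = 6.87 / 143 = 0.048042.
Q = 0.0562 * 425 * 0.048042
  = 1.1475 m^3/s.

1.1475


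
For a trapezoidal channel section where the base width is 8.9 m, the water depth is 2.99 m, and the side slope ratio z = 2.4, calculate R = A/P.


For a trapezoidal section with side slope z:
A = (b + z*y)*y = (8.9 + 2.4*2.99)*2.99 = 48.067 m^2.
P = b + 2*y*sqrt(1 + z^2) = 8.9 + 2*2.99*sqrt(1 + 2.4^2) = 24.448 m.
R = A/P = 48.067 / 24.448 = 1.9661 m.

1.9661


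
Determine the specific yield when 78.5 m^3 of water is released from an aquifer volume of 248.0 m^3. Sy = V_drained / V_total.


Specific yield Sy = Volume drained / Total volume.
Sy = 78.5 / 248.0
   = 0.3165.

0.3165


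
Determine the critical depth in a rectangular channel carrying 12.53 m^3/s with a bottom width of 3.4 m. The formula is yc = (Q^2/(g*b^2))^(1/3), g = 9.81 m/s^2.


Using yc = (Q^2 / (g * b^2))^(1/3):
Q^2 = 12.53^2 = 157.0.
g * b^2 = 9.81 * 3.4^2 = 9.81 * 11.56 = 113.4.
Q^2 / (g*b^2) = 157.0 / 113.4 = 1.3845.
yc = 1.3845^(1/3) = 1.1145 m.

1.1145


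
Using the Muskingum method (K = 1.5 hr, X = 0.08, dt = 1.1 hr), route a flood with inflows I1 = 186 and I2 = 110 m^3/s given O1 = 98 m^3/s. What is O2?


Muskingum coefficients:
denom = 2*K*(1-X) + dt = 2*1.5*(1-0.08) + 1.1 = 3.86.
C0 = (dt - 2*K*X)/denom = (1.1 - 2*1.5*0.08)/3.86 = 0.2228.
C1 = (dt + 2*K*X)/denom = (1.1 + 2*1.5*0.08)/3.86 = 0.3472.
C2 = (2*K*(1-X) - dt)/denom = 0.4301.
O2 = C0*I2 + C1*I1 + C2*O1
   = 0.2228*110 + 0.3472*186 + 0.4301*98
   = 131.22 m^3/s.

131.22


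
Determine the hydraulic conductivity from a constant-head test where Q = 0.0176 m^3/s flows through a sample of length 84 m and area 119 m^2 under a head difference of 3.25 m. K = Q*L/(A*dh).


From K = Q*L / (A*dh):
Numerator: Q*L = 0.0176 * 84 = 1.4784.
Denominator: A*dh = 119 * 3.25 = 386.75.
K = 1.4784 / 386.75 = 0.003823 m/s.

0.003823


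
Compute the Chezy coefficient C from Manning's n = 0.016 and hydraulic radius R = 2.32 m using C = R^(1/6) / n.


The Chezy coefficient relates to Manning's n through C = R^(1/6) / n.
R^(1/6) = 2.32^(1/6) = 1.150574.
C = 1.150574 / 0.016 = 71.91 m^(1/2)/s.

71.91


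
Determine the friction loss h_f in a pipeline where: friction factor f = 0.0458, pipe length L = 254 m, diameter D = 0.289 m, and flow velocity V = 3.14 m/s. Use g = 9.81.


Darcy-Weisbach equation: h_f = f * (L/D) * V^2/(2g).
f * L/D = 0.0458 * 254/0.289 = 40.2533.
V^2/(2g) = 3.14^2 / (2*9.81) = 9.8596 / 19.62 = 0.5025 m.
h_f = 40.2533 * 0.5025 = 20.228 m.

20.228


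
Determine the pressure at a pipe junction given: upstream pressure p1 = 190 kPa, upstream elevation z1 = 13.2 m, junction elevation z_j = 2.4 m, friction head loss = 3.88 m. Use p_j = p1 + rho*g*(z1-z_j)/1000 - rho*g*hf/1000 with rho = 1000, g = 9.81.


Junction pressure: p_j = p1 + rho*g*(z1 - z_j)/1000 - rho*g*hf/1000.
Elevation term = 1000*9.81*(13.2 - 2.4)/1000 = 105.948 kPa.
Friction term = 1000*9.81*3.88/1000 = 38.063 kPa.
p_j = 190 + 105.948 - 38.063 = 257.89 kPa.

257.89


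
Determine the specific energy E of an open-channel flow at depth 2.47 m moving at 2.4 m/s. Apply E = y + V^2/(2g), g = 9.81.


Specific energy E = y + V^2/(2g).
Velocity head = V^2/(2g) = 2.4^2 / (2*9.81) = 5.76 / 19.62 = 0.2936 m.
E = 2.47 + 0.2936 = 2.7636 m.

2.7636


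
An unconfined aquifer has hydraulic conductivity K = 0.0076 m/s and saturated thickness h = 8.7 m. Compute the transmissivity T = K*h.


Transmissivity is defined as T = K * h.
T = 0.0076 * 8.7
  = 0.0661 m^2/s.

0.0661


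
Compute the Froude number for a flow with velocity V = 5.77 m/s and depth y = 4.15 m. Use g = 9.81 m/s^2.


The Froude number is defined as Fr = V / sqrt(g*y).
g*y = 9.81 * 4.15 = 40.7115.
sqrt(g*y) = sqrt(40.7115) = 6.3806.
Fr = 5.77 / 6.3806 = 0.9043.

0.9043


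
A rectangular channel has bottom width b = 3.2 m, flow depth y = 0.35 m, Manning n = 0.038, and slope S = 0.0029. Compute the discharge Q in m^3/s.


For a rectangular channel, the cross-sectional area A = b * y = 3.2 * 0.35 = 1.12 m^2.
The wetted perimeter P = b + 2y = 3.2 + 2*0.35 = 3.9 m.
Hydraulic radius R = A/P = 1.12/3.9 = 0.2872 m.
Velocity V = (1/n)*R^(2/3)*S^(1/2) = (1/0.038)*0.2872^(2/3)*0.0029^(1/2) = 0.6169 m/s.
Discharge Q = A * V = 1.12 * 0.6169 = 0.691 m^3/s.

0.691


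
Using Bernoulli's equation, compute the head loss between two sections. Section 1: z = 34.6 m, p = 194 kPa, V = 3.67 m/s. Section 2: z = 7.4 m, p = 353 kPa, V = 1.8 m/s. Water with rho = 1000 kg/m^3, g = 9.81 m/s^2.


Total head at each section: H = z + p/(rho*g) + V^2/(2g).
H1 = 34.6 + 194*1000/(1000*9.81) + 3.67^2/(2*9.81)
   = 34.6 + 19.776 + 0.6865
   = 55.062 m.
H2 = 7.4 + 353*1000/(1000*9.81) + 1.8^2/(2*9.81)
   = 7.4 + 35.984 + 0.1651
   = 43.549 m.
h_L = H1 - H2 = 55.062 - 43.549 = 11.513 m.

11.513


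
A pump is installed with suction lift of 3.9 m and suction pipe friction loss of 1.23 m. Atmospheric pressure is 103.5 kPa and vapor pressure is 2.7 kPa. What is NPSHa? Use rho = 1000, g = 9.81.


NPSHa = p_atm/(rho*g) - z_s - hf_s - p_vap/(rho*g).
p_atm/(rho*g) = 103.5*1000 / (1000*9.81) = 10.55 m.
p_vap/(rho*g) = 2.7*1000 / (1000*9.81) = 0.275 m.
NPSHa = 10.55 - 3.9 - 1.23 - 0.275
      = 5.15 m.

5.15


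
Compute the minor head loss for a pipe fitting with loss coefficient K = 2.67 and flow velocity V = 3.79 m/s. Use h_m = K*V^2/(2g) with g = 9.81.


Minor loss formula: h_m = K * V^2/(2g).
V^2 = 3.79^2 = 14.3641.
V^2/(2g) = 14.3641 / 19.62 = 0.7321 m.
h_m = 2.67 * 0.7321 = 1.9547 m.

1.9547


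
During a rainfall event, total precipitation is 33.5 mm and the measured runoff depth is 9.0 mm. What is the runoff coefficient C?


The runoff coefficient C = runoff depth / rainfall depth.
C = 9.0 / 33.5
  = 0.2687.

0.2687


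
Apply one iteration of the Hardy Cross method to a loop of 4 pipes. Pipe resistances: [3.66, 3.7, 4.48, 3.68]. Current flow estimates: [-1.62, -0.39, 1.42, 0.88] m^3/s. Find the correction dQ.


Numerator terms (r*Q*|Q|): 3.66*-1.62*|-1.62| = -9.6053; 3.7*-0.39*|-0.39| = -0.5628; 4.48*1.42*|1.42| = 9.0335; 3.68*0.88*|0.88| = 2.8498.
Sum of numerator = 1.7152.
Denominator terms (r*|Q|): 3.66*|-1.62| = 5.9292; 3.7*|-0.39| = 1.443; 4.48*|1.42| = 6.3616; 3.68*|0.88| = 3.2384.
2 * sum of denominator = 2 * 16.9722 = 33.9444.
dQ = -1.7152 / 33.9444 = -0.0505 m^3/s.

-0.0505


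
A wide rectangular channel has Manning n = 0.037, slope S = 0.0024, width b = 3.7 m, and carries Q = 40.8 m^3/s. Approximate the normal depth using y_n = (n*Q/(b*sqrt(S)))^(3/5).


We use the wide-channel approximation y_n = (n*Q/(b*sqrt(S)))^(3/5).
sqrt(S) = sqrt(0.0024) = 0.04899.
Numerator: n*Q = 0.037 * 40.8 = 1.5096.
Denominator: b*sqrt(S) = 3.7 * 0.04899 = 0.181263.
arg = 8.3283.
y_n = 8.3283^(3/5) = 3.5672 m.

3.5672


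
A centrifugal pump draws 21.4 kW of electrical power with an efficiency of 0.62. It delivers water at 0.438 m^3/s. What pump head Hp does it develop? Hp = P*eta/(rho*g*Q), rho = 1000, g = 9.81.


Pump head formula: Hp = P * eta / (rho * g * Q).
Numerator: P * eta = 21.4 * 1000 * 0.62 = 13268.0 W.
Denominator: rho * g * Q = 1000 * 9.81 * 0.438 = 4296.78.
Hp = 13268.0 / 4296.78 = 3.09 m.

3.09


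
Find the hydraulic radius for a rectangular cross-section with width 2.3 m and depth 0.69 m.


For a rectangular section:
Flow area A = b * y = 2.3 * 0.69 = 1.59 m^2.
Wetted perimeter P = b + 2y = 2.3 + 2*0.69 = 3.68 m.
Hydraulic radius R = A/P = 1.59 / 3.68 = 0.4312 m.

0.4312


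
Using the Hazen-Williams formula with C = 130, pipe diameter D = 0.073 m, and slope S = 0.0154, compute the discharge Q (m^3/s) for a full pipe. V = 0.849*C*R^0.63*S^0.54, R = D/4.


For a full circular pipe, R = D/4 = 0.073/4 = 0.0182 m.
V = 0.849 * 130 * 0.0182^0.63 * 0.0154^0.54
  = 0.849 * 130 * 0.080278 * 0.105017
  = 0.9305 m/s.
Pipe area A = pi*D^2/4 = pi*0.073^2/4 = 0.0042 m^2.
Q = A * V = 0.0042 * 0.9305 = 0.0039 m^3/s.

0.0039


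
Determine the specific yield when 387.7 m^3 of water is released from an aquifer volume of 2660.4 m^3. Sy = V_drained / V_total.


Specific yield Sy = Volume drained / Total volume.
Sy = 387.7 / 2660.4
   = 0.1457.

0.1457


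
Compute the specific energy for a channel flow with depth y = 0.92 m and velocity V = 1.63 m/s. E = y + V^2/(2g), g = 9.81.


Specific energy E = y + V^2/(2g).
Velocity head = V^2/(2g) = 1.63^2 / (2*9.81) = 2.6569 / 19.62 = 0.1354 m.
E = 0.92 + 0.1354 = 1.0554 m.

1.0554


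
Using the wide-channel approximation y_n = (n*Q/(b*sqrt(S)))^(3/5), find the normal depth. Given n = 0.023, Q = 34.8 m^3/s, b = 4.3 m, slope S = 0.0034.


We use the wide-channel approximation y_n = (n*Q/(b*sqrt(S)))^(3/5).
sqrt(S) = sqrt(0.0034) = 0.05831.
Numerator: n*Q = 0.023 * 34.8 = 0.8004.
Denominator: b*sqrt(S) = 4.3 * 0.05831 = 0.250733.
arg = 3.1923.
y_n = 3.1923^(3/5) = 2.0066 m.

2.0066


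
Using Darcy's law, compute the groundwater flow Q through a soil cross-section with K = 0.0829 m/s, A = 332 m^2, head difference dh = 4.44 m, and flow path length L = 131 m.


Darcy's law: Q = K * A * i, where i = dh/L.
Hydraulic gradient i = 4.44 / 131 = 0.033893.
Q = 0.0829 * 332 * 0.033893
  = 0.9328 m^3/s.

0.9328


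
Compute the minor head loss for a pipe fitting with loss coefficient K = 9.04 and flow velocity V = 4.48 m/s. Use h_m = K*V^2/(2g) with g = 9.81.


Minor loss formula: h_m = K * V^2/(2g).
V^2 = 4.48^2 = 20.0704.
V^2/(2g) = 20.0704 / 19.62 = 1.023 m.
h_m = 9.04 * 1.023 = 9.2475 m.

9.2475


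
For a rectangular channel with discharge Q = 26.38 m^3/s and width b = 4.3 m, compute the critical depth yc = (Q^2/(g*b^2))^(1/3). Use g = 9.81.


Using yc = (Q^2 / (g * b^2))^(1/3):
Q^2 = 26.38^2 = 695.9.
g * b^2 = 9.81 * 4.3^2 = 9.81 * 18.49 = 181.39.
Q^2 / (g*b^2) = 695.9 / 181.39 = 3.8365.
yc = 3.8365^(1/3) = 1.5655 m.

1.5655


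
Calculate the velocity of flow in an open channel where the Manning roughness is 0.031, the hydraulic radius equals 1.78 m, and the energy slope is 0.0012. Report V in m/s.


Manning's equation gives V = (1/n) * R^(2/3) * S^(1/2).
First, compute R^(2/3) = 1.78^(2/3) = 1.4687.
Next, S^(1/2) = 0.0012^(1/2) = 0.034641.
Then 1/n = 1/0.031 = 32.26.
V = 32.26 * 1.4687 * 0.034641 = 1.6413 m/s.

1.6413


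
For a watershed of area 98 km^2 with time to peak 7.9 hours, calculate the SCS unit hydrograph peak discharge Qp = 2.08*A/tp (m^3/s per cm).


SCS formula: Qp = 2.08 * A / tp.
Qp = 2.08 * 98 / 7.9
   = 203.84 / 7.9
   = 25.8 m^3/s per cm.

25.8


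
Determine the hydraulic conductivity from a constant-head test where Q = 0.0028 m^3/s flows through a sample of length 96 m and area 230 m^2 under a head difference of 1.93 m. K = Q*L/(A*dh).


From K = Q*L / (A*dh):
Numerator: Q*L = 0.0028 * 96 = 0.2688.
Denominator: A*dh = 230 * 1.93 = 443.9.
K = 0.2688 / 443.9 = 0.000606 m/s.

0.000606


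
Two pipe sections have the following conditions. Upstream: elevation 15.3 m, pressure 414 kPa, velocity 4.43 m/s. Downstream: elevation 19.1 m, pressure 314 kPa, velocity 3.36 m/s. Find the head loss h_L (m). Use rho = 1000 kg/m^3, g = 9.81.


Total head at each section: H = z + p/(rho*g) + V^2/(2g).
H1 = 15.3 + 414*1000/(1000*9.81) + 4.43^2/(2*9.81)
   = 15.3 + 42.202 + 1.0002
   = 58.502 m.
H2 = 19.1 + 314*1000/(1000*9.81) + 3.36^2/(2*9.81)
   = 19.1 + 32.008 + 0.5754
   = 51.684 m.
h_L = H1 - H2 = 58.502 - 51.684 = 6.819 m.

6.819


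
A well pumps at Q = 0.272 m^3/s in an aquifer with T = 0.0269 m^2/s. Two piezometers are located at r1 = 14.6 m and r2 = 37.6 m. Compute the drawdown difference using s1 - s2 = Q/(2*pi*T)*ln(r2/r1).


Thiem equation: s1 - s2 = Q/(2*pi*T) * ln(r2/r1).
ln(r2/r1) = ln(37.6/14.6) = 0.946.
Q/(2*pi*T) = 0.272 / (2*pi*0.0269) = 0.272 / 0.169 = 1.6093.
s1 - s2 = 1.6093 * 0.946 = 1.5224 m.

1.5224


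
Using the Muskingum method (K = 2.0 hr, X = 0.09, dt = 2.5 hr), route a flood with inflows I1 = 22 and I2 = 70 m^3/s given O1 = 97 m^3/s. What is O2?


Muskingum coefficients:
denom = 2*K*(1-X) + dt = 2*2.0*(1-0.09) + 2.5 = 6.14.
C0 = (dt - 2*K*X)/denom = (2.5 - 2*2.0*0.09)/6.14 = 0.3485.
C1 = (dt + 2*K*X)/denom = (2.5 + 2*2.0*0.09)/6.14 = 0.4658.
C2 = (2*K*(1-X) - dt)/denom = 0.1857.
O2 = C0*I2 + C1*I1 + C2*O1
   = 0.3485*70 + 0.4658*22 + 0.1857*97
   = 52.65 m^3/s.

52.65


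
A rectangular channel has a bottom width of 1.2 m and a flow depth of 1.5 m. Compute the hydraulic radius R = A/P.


For a rectangular section:
Flow area A = b * y = 1.2 * 1.5 = 1.8 m^2.
Wetted perimeter P = b + 2y = 1.2 + 2*1.5 = 4.2 m.
Hydraulic radius R = A/P = 1.8 / 4.2 = 0.4286 m.

0.4286


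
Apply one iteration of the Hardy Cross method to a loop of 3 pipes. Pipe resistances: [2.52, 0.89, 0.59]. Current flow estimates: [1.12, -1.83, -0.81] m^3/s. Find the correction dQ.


Numerator terms (r*Q*|Q|): 2.52*1.12*|1.12| = 3.1611; 0.89*-1.83*|-1.83| = -2.9805; 0.59*-0.81*|-0.81| = -0.3871.
Sum of numerator = -0.2065.
Denominator terms (r*|Q|): 2.52*|1.12| = 2.8224; 0.89*|-1.83| = 1.6287; 0.59*|-0.81| = 0.4779.
2 * sum of denominator = 2 * 4.929 = 9.858.
dQ = --0.2065 / 9.858 = 0.021 m^3/s.

0.021


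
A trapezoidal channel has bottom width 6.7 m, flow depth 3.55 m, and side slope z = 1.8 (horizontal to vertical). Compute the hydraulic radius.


For a trapezoidal section with side slope z:
A = (b + z*y)*y = (6.7 + 1.8*3.55)*3.55 = 46.469 m^2.
P = b + 2*y*sqrt(1 + z^2) = 6.7 + 2*3.55*sqrt(1 + 1.8^2) = 21.32 m.
R = A/P = 46.469 / 21.32 = 2.1796 m.

2.1796


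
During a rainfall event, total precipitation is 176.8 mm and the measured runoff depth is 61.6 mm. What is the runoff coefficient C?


The runoff coefficient C = runoff depth / rainfall depth.
C = 61.6 / 176.8
  = 0.3484.

0.3484


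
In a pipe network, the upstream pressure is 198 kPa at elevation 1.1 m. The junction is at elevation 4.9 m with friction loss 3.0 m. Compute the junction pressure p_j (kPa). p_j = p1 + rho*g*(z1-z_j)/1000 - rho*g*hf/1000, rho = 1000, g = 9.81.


Junction pressure: p_j = p1 + rho*g*(z1 - z_j)/1000 - rho*g*hf/1000.
Elevation term = 1000*9.81*(1.1 - 4.9)/1000 = -37.278 kPa.
Friction term = 1000*9.81*3.0/1000 = 29.43 kPa.
p_j = 198 + -37.278 - 29.43 = 131.29 kPa.

131.29


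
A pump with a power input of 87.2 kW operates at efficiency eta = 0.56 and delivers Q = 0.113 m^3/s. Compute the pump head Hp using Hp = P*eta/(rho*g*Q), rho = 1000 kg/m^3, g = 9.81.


Pump head formula: Hp = P * eta / (rho * g * Q).
Numerator: P * eta = 87.2 * 1000 * 0.56 = 48832.0 W.
Denominator: rho * g * Q = 1000 * 9.81 * 0.113 = 1108.53.
Hp = 48832.0 / 1108.53 = 44.05 m.

44.05


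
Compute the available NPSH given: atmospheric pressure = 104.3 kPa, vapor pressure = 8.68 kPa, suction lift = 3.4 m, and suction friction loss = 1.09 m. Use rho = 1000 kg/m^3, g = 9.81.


NPSHa = p_atm/(rho*g) - z_s - hf_s - p_vap/(rho*g).
p_atm/(rho*g) = 104.3*1000 / (1000*9.81) = 10.632 m.
p_vap/(rho*g) = 8.68*1000 / (1000*9.81) = 0.885 m.
NPSHa = 10.632 - 3.4 - 1.09 - 0.885
      = 5.26 m.

5.26


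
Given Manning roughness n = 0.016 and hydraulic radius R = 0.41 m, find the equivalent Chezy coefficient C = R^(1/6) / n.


The Chezy coefficient relates to Manning's n through C = R^(1/6) / n.
R^(1/6) = 0.41^(1/6) = 0.861914.
C = 0.861914 / 0.016 = 53.87 m^(1/2)/s.

53.87


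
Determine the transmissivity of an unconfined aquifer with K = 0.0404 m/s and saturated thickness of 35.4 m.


Transmissivity is defined as T = K * h.
T = 0.0404 * 35.4
  = 1.4302 m^2/s.

1.4302


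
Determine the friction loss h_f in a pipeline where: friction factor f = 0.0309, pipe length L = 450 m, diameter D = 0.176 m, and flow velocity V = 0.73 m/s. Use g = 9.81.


Darcy-Weisbach equation: h_f = f * (L/D) * V^2/(2g).
f * L/D = 0.0309 * 450/0.176 = 79.0057.
V^2/(2g) = 0.73^2 / (2*9.81) = 0.5329 / 19.62 = 0.0272 m.
h_f = 79.0057 * 0.0272 = 2.146 m.

2.146


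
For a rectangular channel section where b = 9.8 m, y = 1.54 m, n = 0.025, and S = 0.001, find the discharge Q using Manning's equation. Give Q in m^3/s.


For a rectangular channel, the cross-sectional area A = b * y = 9.8 * 1.54 = 15.09 m^2.
The wetted perimeter P = b + 2y = 9.8 + 2*1.54 = 12.88 m.
Hydraulic radius R = A/P = 15.09/12.88 = 1.1717 m.
Velocity V = (1/n)*R^(2/3)*S^(1/2) = (1/0.025)*1.1717^(2/3)*0.001^(1/2) = 1.4059 m/s.
Discharge Q = A * V = 15.09 * 1.4059 = 21.217 m^3/s.

21.217


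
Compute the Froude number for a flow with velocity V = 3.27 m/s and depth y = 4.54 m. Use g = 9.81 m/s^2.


The Froude number is defined as Fr = V / sqrt(g*y).
g*y = 9.81 * 4.54 = 44.5374.
sqrt(g*y) = sqrt(44.5374) = 6.6736.
Fr = 3.27 / 6.6736 = 0.49.

0.49


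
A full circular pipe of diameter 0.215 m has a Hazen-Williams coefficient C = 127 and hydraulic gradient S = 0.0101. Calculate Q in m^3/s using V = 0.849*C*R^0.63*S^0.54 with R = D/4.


For a full circular pipe, R = D/4 = 0.215/4 = 0.0537 m.
V = 0.849 * 127 * 0.0537^0.63 * 0.0101^0.54
  = 0.849 * 127 * 0.15854 * 0.083625
  = 1.4295 m/s.
Pipe area A = pi*D^2/4 = pi*0.215^2/4 = 0.0363 m^2.
Q = A * V = 0.0363 * 1.4295 = 0.0519 m^3/s.

0.0519


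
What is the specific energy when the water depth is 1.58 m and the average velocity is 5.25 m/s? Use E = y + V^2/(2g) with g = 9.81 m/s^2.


Specific energy E = y + V^2/(2g).
Velocity head = V^2/(2g) = 5.25^2 / (2*9.81) = 27.5625 / 19.62 = 1.4048 m.
E = 1.58 + 1.4048 = 2.9848 m.

2.9848


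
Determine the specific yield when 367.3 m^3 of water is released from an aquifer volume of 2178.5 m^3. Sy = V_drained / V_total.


Specific yield Sy = Volume drained / Total volume.
Sy = 367.3 / 2178.5
   = 0.1686.

0.1686


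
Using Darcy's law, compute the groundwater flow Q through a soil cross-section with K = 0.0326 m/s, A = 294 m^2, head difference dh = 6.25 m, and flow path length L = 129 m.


Darcy's law: Q = K * A * i, where i = dh/L.
Hydraulic gradient i = 6.25 / 129 = 0.04845.
Q = 0.0326 * 294 * 0.04845
  = 0.4644 m^3/s.

0.4644


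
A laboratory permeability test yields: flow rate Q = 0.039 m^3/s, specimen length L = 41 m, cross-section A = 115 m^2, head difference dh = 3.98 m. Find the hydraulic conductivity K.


From K = Q*L / (A*dh):
Numerator: Q*L = 0.039 * 41 = 1.599.
Denominator: A*dh = 115 * 3.98 = 457.7.
K = 1.599 / 457.7 = 0.003494 m/s.

0.003494


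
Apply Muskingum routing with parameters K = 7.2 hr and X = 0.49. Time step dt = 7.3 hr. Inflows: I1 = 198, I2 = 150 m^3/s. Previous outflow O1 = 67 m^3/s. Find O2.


Muskingum coefficients:
denom = 2*K*(1-X) + dt = 2*7.2*(1-0.49) + 7.3 = 14.644.
C0 = (dt - 2*K*X)/denom = (7.3 - 2*7.2*0.49)/14.644 = 0.0167.
C1 = (dt + 2*K*X)/denom = (7.3 + 2*7.2*0.49)/14.644 = 0.9803.
C2 = (2*K*(1-X) - dt)/denom = 0.003.
O2 = C0*I2 + C1*I1 + C2*O1
   = 0.0167*150 + 0.9803*198 + 0.003*67
   = 196.81 m^3/s.

196.81


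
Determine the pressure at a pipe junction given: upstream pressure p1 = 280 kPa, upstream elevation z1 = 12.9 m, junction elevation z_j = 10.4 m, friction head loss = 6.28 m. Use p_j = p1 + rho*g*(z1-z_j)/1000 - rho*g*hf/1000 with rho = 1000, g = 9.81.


Junction pressure: p_j = p1 + rho*g*(z1 - z_j)/1000 - rho*g*hf/1000.
Elevation term = 1000*9.81*(12.9 - 10.4)/1000 = 24.525 kPa.
Friction term = 1000*9.81*6.28/1000 = 61.607 kPa.
p_j = 280 + 24.525 - 61.607 = 242.92 kPa.

242.92


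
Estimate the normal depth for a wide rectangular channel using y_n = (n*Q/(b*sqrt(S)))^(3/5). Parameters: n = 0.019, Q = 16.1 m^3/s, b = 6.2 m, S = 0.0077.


We use the wide-channel approximation y_n = (n*Q/(b*sqrt(S)))^(3/5).
sqrt(S) = sqrt(0.0077) = 0.08775.
Numerator: n*Q = 0.019 * 16.1 = 0.3059.
Denominator: b*sqrt(S) = 6.2 * 0.08775 = 0.54405.
arg = 0.5623.
y_n = 0.5623^(3/5) = 0.7079 m.

0.7079


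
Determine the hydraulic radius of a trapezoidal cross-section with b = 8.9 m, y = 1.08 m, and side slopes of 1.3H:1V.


For a trapezoidal section with side slope z:
A = (b + z*y)*y = (8.9 + 1.3*1.08)*1.08 = 11.128 m^2.
P = b + 2*y*sqrt(1 + z^2) = 8.9 + 2*1.08*sqrt(1 + 1.3^2) = 12.443 m.
R = A/P = 11.128 / 12.443 = 0.8944 m.

0.8944


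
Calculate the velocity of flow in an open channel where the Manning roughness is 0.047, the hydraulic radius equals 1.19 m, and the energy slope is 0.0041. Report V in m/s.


Manning's equation gives V = (1/n) * R^(2/3) * S^(1/2).
First, compute R^(2/3) = 1.19^(2/3) = 1.123.
Next, S^(1/2) = 0.0041^(1/2) = 0.064031.
Then 1/n = 1/0.047 = 21.28.
V = 21.28 * 1.123 * 0.064031 = 1.5299 m/s.

1.5299


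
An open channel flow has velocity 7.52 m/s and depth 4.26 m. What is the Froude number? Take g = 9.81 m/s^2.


The Froude number is defined as Fr = V / sqrt(g*y).
g*y = 9.81 * 4.26 = 41.7906.
sqrt(g*y) = sqrt(41.7906) = 6.4646.
Fr = 7.52 / 6.4646 = 1.1633.

1.1633


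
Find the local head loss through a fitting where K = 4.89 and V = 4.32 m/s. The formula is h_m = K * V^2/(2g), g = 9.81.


Minor loss formula: h_m = K * V^2/(2g).
V^2 = 4.32^2 = 18.6624.
V^2/(2g) = 18.6624 / 19.62 = 0.9512 m.
h_m = 4.89 * 0.9512 = 4.6513 m.

4.6513


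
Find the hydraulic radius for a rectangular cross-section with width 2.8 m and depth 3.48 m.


For a rectangular section:
Flow area A = b * y = 2.8 * 3.48 = 9.74 m^2.
Wetted perimeter P = b + 2y = 2.8 + 2*3.48 = 9.76 m.
Hydraulic radius R = A/P = 9.74 / 9.76 = 0.9984 m.

0.9984


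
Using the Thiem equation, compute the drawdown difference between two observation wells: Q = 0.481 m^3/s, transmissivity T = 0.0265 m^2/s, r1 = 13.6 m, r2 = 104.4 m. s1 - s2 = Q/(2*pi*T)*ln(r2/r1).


Thiem equation: s1 - s2 = Q/(2*pi*T) * ln(r2/r1).
ln(r2/r1) = ln(104.4/13.6) = 2.0382.
Q/(2*pi*T) = 0.481 / (2*pi*0.0265) = 0.481 / 0.1665 = 2.8888.
s1 - s2 = 2.8888 * 2.0382 = 5.8879 m.

5.8879
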